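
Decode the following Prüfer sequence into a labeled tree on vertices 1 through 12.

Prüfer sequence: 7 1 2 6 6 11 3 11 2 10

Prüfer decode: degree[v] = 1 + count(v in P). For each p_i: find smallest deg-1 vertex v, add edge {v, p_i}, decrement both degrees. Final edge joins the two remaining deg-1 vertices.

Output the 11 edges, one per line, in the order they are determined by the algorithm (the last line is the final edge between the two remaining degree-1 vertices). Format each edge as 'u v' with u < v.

Answer: 4 7
1 5
1 2
6 7
6 8
6 11
3 9
3 11
2 11
2 10
10 12

Derivation:
Initial degrees: {1:2, 2:3, 3:2, 4:1, 5:1, 6:3, 7:2, 8:1, 9:1, 10:2, 11:3, 12:1}
Step 1: smallest deg-1 vertex = 4, p_1 = 7. Add edge {4,7}. Now deg[4]=0, deg[7]=1.
Step 2: smallest deg-1 vertex = 5, p_2 = 1. Add edge {1,5}. Now deg[5]=0, deg[1]=1.
Step 3: smallest deg-1 vertex = 1, p_3 = 2. Add edge {1,2}. Now deg[1]=0, deg[2]=2.
Step 4: smallest deg-1 vertex = 7, p_4 = 6. Add edge {6,7}. Now deg[7]=0, deg[6]=2.
Step 5: smallest deg-1 vertex = 8, p_5 = 6. Add edge {6,8}. Now deg[8]=0, deg[6]=1.
Step 6: smallest deg-1 vertex = 6, p_6 = 11. Add edge {6,11}. Now deg[6]=0, deg[11]=2.
Step 7: smallest deg-1 vertex = 9, p_7 = 3. Add edge {3,9}. Now deg[9]=0, deg[3]=1.
Step 8: smallest deg-1 vertex = 3, p_8 = 11. Add edge {3,11}. Now deg[3]=0, deg[11]=1.
Step 9: smallest deg-1 vertex = 11, p_9 = 2. Add edge {2,11}. Now deg[11]=0, deg[2]=1.
Step 10: smallest deg-1 vertex = 2, p_10 = 10. Add edge {2,10}. Now deg[2]=0, deg[10]=1.
Final: two remaining deg-1 vertices are 10, 12. Add edge {10,12}.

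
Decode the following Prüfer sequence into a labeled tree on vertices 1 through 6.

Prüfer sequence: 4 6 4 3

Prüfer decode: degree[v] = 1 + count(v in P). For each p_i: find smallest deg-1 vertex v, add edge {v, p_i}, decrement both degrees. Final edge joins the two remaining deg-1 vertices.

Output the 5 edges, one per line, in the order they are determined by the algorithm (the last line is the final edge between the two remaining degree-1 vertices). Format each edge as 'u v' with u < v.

Answer: 1 4
2 6
4 5
3 4
3 6

Derivation:
Initial degrees: {1:1, 2:1, 3:2, 4:3, 5:1, 6:2}
Step 1: smallest deg-1 vertex = 1, p_1 = 4. Add edge {1,4}. Now deg[1]=0, deg[4]=2.
Step 2: smallest deg-1 vertex = 2, p_2 = 6. Add edge {2,6}. Now deg[2]=0, deg[6]=1.
Step 3: smallest deg-1 vertex = 5, p_3 = 4. Add edge {4,5}. Now deg[5]=0, deg[4]=1.
Step 4: smallest deg-1 vertex = 4, p_4 = 3. Add edge {3,4}. Now deg[4]=0, deg[3]=1.
Final: two remaining deg-1 vertices are 3, 6. Add edge {3,6}.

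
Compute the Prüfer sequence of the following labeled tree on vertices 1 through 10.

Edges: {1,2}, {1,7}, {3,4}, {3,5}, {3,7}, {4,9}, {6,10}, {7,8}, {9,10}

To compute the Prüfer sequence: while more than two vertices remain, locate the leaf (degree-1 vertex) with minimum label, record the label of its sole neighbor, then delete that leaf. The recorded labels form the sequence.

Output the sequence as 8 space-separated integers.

Answer: 1 7 3 10 7 3 4 9

Derivation:
Step 1: leaves = {2,5,6,8}. Remove smallest leaf 2, emit neighbor 1.
Step 2: leaves = {1,5,6,8}. Remove smallest leaf 1, emit neighbor 7.
Step 3: leaves = {5,6,8}. Remove smallest leaf 5, emit neighbor 3.
Step 4: leaves = {6,8}. Remove smallest leaf 6, emit neighbor 10.
Step 5: leaves = {8,10}. Remove smallest leaf 8, emit neighbor 7.
Step 6: leaves = {7,10}. Remove smallest leaf 7, emit neighbor 3.
Step 7: leaves = {3,10}. Remove smallest leaf 3, emit neighbor 4.
Step 8: leaves = {4,10}. Remove smallest leaf 4, emit neighbor 9.
Done: 2 vertices remain (9, 10). Sequence = [1 7 3 10 7 3 4 9]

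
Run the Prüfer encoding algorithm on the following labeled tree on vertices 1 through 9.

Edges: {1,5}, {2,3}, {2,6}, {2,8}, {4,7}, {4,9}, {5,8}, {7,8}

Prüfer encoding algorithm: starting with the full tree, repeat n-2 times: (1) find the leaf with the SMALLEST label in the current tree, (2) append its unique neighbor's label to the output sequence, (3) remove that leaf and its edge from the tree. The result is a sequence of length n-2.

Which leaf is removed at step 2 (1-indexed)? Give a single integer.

Answer: 3

Derivation:
Step 1: current leaves = {1,3,6,9}. Remove leaf 1 (neighbor: 5).
Step 2: current leaves = {3,5,6,9}. Remove leaf 3 (neighbor: 2).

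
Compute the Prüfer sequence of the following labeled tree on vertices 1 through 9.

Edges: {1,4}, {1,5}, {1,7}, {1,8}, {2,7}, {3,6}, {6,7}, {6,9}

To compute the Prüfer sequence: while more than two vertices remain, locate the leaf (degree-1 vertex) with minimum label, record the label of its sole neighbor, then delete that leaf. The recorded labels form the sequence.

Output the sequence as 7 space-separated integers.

Step 1: leaves = {2,3,4,5,8,9}. Remove smallest leaf 2, emit neighbor 7.
Step 2: leaves = {3,4,5,8,9}. Remove smallest leaf 3, emit neighbor 6.
Step 3: leaves = {4,5,8,9}. Remove smallest leaf 4, emit neighbor 1.
Step 4: leaves = {5,8,9}. Remove smallest leaf 5, emit neighbor 1.
Step 5: leaves = {8,9}. Remove smallest leaf 8, emit neighbor 1.
Step 6: leaves = {1,9}. Remove smallest leaf 1, emit neighbor 7.
Step 7: leaves = {7,9}. Remove smallest leaf 7, emit neighbor 6.
Done: 2 vertices remain (6, 9). Sequence = [7 6 1 1 1 7 6]

Answer: 7 6 1 1 1 7 6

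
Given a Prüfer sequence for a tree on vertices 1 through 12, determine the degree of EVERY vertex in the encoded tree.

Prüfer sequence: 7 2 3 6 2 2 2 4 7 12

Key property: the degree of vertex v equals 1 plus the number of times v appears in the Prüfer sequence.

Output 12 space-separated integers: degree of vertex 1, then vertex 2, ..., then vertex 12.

p_1 = 7: count[7] becomes 1
p_2 = 2: count[2] becomes 1
p_3 = 3: count[3] becomes 1
p_4 = 6: count[6] becomes 1
p_5 = 2: count[2] becomes 2
p_6 = 2: count[2] becomes 3
p_7 = 2: count[2] becomes 4
p_8 = 4: count[4] becomes 1
p_9 = 7: count[7] becomes 2
p_10 = 12: count[12] becomes 1
Degrees (1 + count): deg[1]=1+0=1, deg[2]=1+4=5, deg[3]=1+1=2, deg[4]=1+1=2, deg[5]=1+0=1, deg[6]=1+1=2, deg[7]=1+2=3, deg[8]=1+0=1, deg[9]=1+0=1, deg[10]=1+0=1, deg[11]=1+0=1, deg[12]=1+1=2

Answer: 1 5 2 2 1 2 3 1 1 1 1 2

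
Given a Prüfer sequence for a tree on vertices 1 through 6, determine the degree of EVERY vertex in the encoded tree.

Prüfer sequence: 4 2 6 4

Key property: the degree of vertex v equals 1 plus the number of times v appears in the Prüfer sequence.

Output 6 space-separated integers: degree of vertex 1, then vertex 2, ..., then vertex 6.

Answer: 1 2 1 3 1 2

Derivation:
p_1 = 4: count[4] becomes 1
p_2 = 2: count[2] becomes 1
p_3 = 6: count[6] becomes 1
p_4 = 4: count[4] becomes 2
Degrees (1 + count): deg[1]=1+0=1, deg[2]=1+1=2, deg[3]=1+0=1, deg[4]=1+2=3, deg[5]=1+0=1, deg[6]=1+1=2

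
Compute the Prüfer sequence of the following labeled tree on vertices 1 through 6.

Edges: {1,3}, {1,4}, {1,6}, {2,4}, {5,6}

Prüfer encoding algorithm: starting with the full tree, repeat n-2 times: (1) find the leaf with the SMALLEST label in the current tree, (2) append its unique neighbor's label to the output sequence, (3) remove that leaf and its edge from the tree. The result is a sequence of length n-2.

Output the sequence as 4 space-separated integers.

Answer: 4 1 1 6

Derivation:
Step 1: leaves = {2,3,5}. Remove smallest leaf 2, emit neighbor 4.
Step 2: leaves = {3,4,5}. Remove smallest leaf 3, emit neighbor 1.
Step 3: leaves = {4,5}. Remove smallest leaf 4, emit neighbor 1.
Step 4: leaves = {1,5}. Remove smallest leaf 1, emit neighbor 6.
Done: 2 vertices remain (5, 6). Sequence = [4 1 1 6]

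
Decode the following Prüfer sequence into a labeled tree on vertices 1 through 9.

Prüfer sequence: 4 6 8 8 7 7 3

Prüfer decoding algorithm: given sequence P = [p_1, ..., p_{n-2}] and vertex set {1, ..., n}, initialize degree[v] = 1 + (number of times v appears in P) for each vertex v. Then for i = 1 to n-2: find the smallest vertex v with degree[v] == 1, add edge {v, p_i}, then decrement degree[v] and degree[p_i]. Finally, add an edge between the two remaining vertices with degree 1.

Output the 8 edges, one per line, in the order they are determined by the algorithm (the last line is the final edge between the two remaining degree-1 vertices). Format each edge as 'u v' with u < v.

Initial degrees: {1:1, 2:1, 3:2, 4:2, 5:1, 6:2, 7:3, 8:3, 9:1}
Step 1: smallest deg-1 vertex = 1, p_1 = 4. Add edge {1,4}. Now deg[1]=0, deg[4]=1.
Step 2: smallest deg-1 vertex = 2, p_2 = 6. Add edge {2,6}. Now deg[2]=0, deg[6]=1.
Step 3: smallest deg-1 vertex = 4, p_3 = 8. Add edge {4,8}. Now deg[4]=0, deg[8]=2.
Step 4: smallest deg-1 vertex = 5, p_4 = 8. Add edge {5,8}. Now deg[5]=0, deg[8]=1.
Step 5: smallest deg-1 vertex = 6, p_5 = 7. Add edge {6,7}. Now deg[6]=0, deg[7]=2.
Step 6: smallest deg-1 vertex = 8, p_6 = 7. Add edge {7,8}. Now deg[8]=0, deg[7]=1.
Step 7: smallest deg-1 vertex = 7, p_7 = 3. Add edge {3,7}. Now deg[7]=0, deg[3]=1.
Final: two remaining deg-1 vertices are 3, 9. Add edge {3,9}.

Answer: 1 4
2 6
4 8
5 8
6 7
7 8
3 7
3 9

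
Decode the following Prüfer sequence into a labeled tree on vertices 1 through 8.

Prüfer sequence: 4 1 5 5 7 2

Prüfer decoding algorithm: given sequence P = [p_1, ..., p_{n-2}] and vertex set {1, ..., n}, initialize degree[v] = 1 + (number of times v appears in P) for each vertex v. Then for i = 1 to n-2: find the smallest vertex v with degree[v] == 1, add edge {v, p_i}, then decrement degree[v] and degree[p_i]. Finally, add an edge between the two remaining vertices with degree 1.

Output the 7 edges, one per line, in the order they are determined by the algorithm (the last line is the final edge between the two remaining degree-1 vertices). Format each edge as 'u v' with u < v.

Initial degrees: {1:2, 2:2, 3:1, 4:2, 5:3, 6:1, 7:2, 8:1}
Step 1: smallest deg-1 vertex = 3, p_1 = 4. Add edge {3,4}. Now deg[3]=0, deg[4]=1.
Step 2: smallest deg-1 vertex = 4, p_2 = 1. Add edge {1,4}. Now deg[4]=0, deg[1]=1.
Step 3: smallest deg-1 vertex = 1, p_3 = 5. Add edge {1,5}. Now deg[1]=0, deg[5]=2.
Step 4: smallest deg-1 vertex = 6, p_4 = 5. Add edge {5,6}. Now deg[6]=0, deg[5]=1.
Step 5: smallest deg-1 vertex = 5, p_5 = 7. Add edge {5,7}. Now deg[5]=0, deg[7]=1.
Step 6: smallest deg-1 vertex = 7, p_6 = 2. Add edge {2,7}. Now deg[7]=0, deg[2]=1.
Final: two remaining deg-1 vertices are 2, 8. Add edge {2,8}.

Answer: 3 4
1 4
1 5
5 6
5 7
2 7
2 8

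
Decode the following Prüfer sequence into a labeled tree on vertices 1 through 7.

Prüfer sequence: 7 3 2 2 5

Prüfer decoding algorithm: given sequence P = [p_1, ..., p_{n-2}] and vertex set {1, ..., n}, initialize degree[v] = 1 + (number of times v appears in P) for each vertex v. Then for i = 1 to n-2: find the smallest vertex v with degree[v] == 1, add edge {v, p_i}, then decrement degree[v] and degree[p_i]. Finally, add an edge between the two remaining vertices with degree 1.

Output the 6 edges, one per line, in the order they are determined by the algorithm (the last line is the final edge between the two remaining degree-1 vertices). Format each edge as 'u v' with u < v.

Initial degrees: {1:1, 2:3, 3:2, 4:1, 5:2, 6:1, 7:2}
Step 1: smallest deg-1 vertex = 1, p_1 = 7. Add edge {1,7}. Now deg[1]=0, deg[7]=1.
Step 2: smallest deg-1 vertex = 4, p_2 = 3. Add edge {3,4}. Now deg[4]=0, deg[3]=1.
Step 3: smallest deg-1 vertex = 3, p_3 = 2. Add edge {2,3}. Now deg[3]=0, deg[2]=2.
Step 4: smallest deg-1 vertex = 6, p_4 = 2. Add edge {2,6}. Now deg[6]=0, deg[2]=1.
Step 5: smallest deg-1 vertex = 2, p_5 = 5. Add edge {2,5}. Now deg[2]=0, deg[5]=1.
Final: two remaining deg-1 vertices are 5, 7. Add edge {5,7}.

Answer: 1 7
3 4
2 3
2 6
2 5
5 7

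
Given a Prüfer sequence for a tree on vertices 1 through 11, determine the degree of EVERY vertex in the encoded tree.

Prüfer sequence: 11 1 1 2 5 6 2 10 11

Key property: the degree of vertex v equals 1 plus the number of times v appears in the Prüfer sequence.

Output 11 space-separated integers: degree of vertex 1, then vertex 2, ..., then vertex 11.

Answer: 3 3 1 1 2 2 1 1 1 2 3

Derivation:
p_1 = 11: count[11] becomes 1
p_2 = 1: count[1] becomes 1
p_3 = 1: count[1] becomes 2
p_4 = 2: count[2] becomes 1
p_5 = 5: count[5] becomes 1
p_6 = 6: count[6] becomes 1
p_7 = 2: count[2] becomes 2
p_8 = 10: count[10] becomes 1
p_9 = 11: count[11] becomes 2
Degrees (1 + count): deg[1]=1+2=3, deg[2]=1+2=3, deg[3]=1+0=1, deg[4]=1+0=1, deg[5]=1+1=2, deg[6]=1+1=2, deg[7]=1+0=1, deg[8]=1+0=1, deg[9]=1+0=1, deg[10]=1+1=2, deg[11]=1+2=3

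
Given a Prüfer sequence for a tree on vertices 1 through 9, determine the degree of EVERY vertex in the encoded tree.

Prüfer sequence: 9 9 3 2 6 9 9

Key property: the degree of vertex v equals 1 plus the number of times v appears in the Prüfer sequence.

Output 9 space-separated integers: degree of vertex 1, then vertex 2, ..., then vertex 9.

p_1 = 9: count[9] becomes 1
p_2 = 9: count[9] becomes 2
p_3 = 3: count[3] becomes 1
p_4 = 2: count[2] becomes 1
p_5 = 6: count[6] becomes 1
p_6 = 9: count[9] becomes 3
p_7 = 9: count[9] becomes 4
Degrees (1 + count): deg[1]=1+0=1, deg[2]=1+1=2, deg[3]=1+1=2, deg[4]=1+0=1, deg[5]=1+0=1, deg[6]=1+1=2, deg[7]=1+0=1, deg[8]=1+0=1, deg[9]=1+4=5

Answer: 1 2 2 1 1 2 1 1 5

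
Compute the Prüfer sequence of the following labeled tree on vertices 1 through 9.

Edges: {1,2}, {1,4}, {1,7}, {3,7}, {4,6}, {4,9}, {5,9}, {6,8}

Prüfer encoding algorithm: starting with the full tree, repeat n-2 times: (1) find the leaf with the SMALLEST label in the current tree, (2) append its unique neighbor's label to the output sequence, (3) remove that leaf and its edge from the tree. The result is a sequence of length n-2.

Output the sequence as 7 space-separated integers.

Step 1: leaves = {2,3,5,8}. Remove smallest leaf 2, emit neighbor 1.
Step 2: leaves = {3,5,8}. Remove smallest leaf 3, emit neighbor 7.
Step 3: leaves = {5,7,8}. Remove smallest leaf 5, emit neighbor 9.
Step 4: leaves = {7,8,9}. Remove smallest leaf 7, emit neighbor 1.
Step 5: leaves = {1,8,9}. Remove smallest leaf 1, emit neighbor 4.
Step 6: leaves = {8,9}. Remove smallest leaf 8, emit neighbor 6.
Step 7: leaves = {6,9}. Remove smallest leaf 6, emit neighbor 4.
Done: 2 vertices remain (4, 9). Sequence = [1 7 9 1 4 6 4]

Answer: 1 7 9 1 4 6 4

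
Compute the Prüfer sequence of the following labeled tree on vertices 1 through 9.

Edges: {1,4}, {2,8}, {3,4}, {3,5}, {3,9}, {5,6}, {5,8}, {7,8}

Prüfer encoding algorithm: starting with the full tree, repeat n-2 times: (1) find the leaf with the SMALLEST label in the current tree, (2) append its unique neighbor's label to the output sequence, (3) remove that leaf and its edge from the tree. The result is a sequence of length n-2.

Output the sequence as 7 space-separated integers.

Step 1: leaves = {1,2,6,7,9}. Remove smallest leaf 1, emit neighbor 4.
Step 2: leaves = {2,4,6,7,9}. Remove smallest leaf 2, emit neighbor 8.
Step 3: leaves = {4,6,7,9}. Remove smallest leaf 4, emit neighbor 3.
Step 4: leaves = {6,7,9}. Remove smallest leaf 6, emit neighbor 5.
Step 5: leaves = {7,9}. Remove smallest leaf 7, emit neighbor 8.
Step 6: leaves = {8,9}. Remove smallest leaf 8, emit neighbor 5.
Step 7: leaves = {5,9}. Remove smallest leaf 5, emit neighbor 3.
Done: 2 vertices remain (3, 9). Sequence = [4 8 3 5 8 5 3]

Answer: 4 8 3 5 8 5 3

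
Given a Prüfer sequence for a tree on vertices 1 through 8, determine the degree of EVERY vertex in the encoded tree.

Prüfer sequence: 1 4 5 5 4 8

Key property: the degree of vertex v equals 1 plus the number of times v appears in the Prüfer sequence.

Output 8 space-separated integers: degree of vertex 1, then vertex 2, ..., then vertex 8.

Answer: 2 1 1 3 3 1 1 2

Derivation:
p_1 = 1: count[1] becomes 1
p_2 = 4: count[4] becomes 1
p_3 = 5: count[5] becomes 1
p_4 = 5: count[5] becomes 2
p_5 = 4: count[4] becomes 2
p_6 = 8: count[8] becomes 1
Degrees (1 + count): deg[1]=1+1=2, deg[2]=1+0=1, deg[3]=1+0=1, deg[4]=1+2=3, deg[5]=1+2=3, deg[6]=1+0=1, deg[7]=1+0=1, deg[8]=1+1=2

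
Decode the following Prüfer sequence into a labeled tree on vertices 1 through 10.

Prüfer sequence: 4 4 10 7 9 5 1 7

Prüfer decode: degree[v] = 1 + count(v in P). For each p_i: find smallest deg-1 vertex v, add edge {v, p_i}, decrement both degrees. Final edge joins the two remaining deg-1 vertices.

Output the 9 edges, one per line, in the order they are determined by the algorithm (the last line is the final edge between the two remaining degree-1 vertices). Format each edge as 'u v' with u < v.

Initial degrees: {1:2, 2:1, 3:1, 4:3, 5:2, 6:1, 7:3, 8:1, 9:2, 10:2}
Step 1: smallest deg-1 vertex = 2, p_1 = 4. Add edge {2,4}. Now deg[2]=0, deg[4]=2.
Step 2: smallest deg-1 vertex = 3, p_2 = 4. Add edge {3,4}. Now deg[3]=0, deg[4]=1.
Step 3: smallest deg-1 vertex = 4, p_3 = 10. Add edge {4,10}. Now deg[4]=0, deg[10]=1.
Step 4: smallest deg-1 vertex = 6, p_4 = 7. Add edge {6,7}. Now deg[6]=0, deg[7]=2.
Step 5: smallest deg-1 vertex = 8, p_5 = 9. Add edge {8,9}. Now deg[8]=0, deg[9]=1.
Step 6: smallest deg-1 vertex = 9, p_6 = 5. Add edge {5,9}. Now deg[9]=0, deg[5]=1.
Step 7: smallest deg-1 vertex = 5, p_7 = 1. Add edge {1,5}. Now deg[5]=0, deg[1]=1.
Step 8: smallest deg-1 vertex = 1, p_8 = 7. Add edge {1,7}. Now deg[1]=0, deg[7]=1.
Final: two remaining deg-1 vertices are 7, 10. Add edge {7,10}.

Answer: 2 4
3 4
4 10
6 7
8 9
5 9
1 5
1 7
7 10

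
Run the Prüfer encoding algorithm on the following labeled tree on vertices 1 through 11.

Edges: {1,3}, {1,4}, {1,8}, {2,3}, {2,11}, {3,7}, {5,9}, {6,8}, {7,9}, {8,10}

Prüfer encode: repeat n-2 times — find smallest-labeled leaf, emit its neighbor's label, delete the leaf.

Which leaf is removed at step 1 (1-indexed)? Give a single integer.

Answer: 4

Derivation:
Step 1: current leaves = {4,5,6,10,11}. Remove leaf 4 (neighbor: 1).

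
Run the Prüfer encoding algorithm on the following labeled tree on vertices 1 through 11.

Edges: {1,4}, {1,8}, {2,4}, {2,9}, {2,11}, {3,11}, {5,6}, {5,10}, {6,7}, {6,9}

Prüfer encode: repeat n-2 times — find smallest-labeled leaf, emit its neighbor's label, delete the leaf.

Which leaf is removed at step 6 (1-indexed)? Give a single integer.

Step 1: current leaves = {3,7,8,10}. Remove leaf 3 (neighbor: 11).
Step 2: current leaves = {7,8,10,11}. Remove leaf 7 (neighbor: 6).
Step 3: current leaves = {8,10,11}. Remove leaf 8 (neighbor: 1).
Step 4: current leaves = {1,10,11}. Remove leaf 1 (neighbor: 4).
Step 5: current leaves = {4,10,11}. Remove leaf 4 (neighbor: 2).
Step 6: current leaves = {10,11}. Remove leaf 10 (neighbor: 5).

Answer: 10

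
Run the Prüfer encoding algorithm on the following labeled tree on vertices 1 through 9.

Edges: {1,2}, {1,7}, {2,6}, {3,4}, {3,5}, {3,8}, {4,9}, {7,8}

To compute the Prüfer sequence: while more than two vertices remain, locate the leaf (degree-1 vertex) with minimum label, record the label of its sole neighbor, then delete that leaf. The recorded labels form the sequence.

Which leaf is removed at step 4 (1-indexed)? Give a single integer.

Answer: 1

Derivation:
Step 1: current leaves = {5,6,9}. Remove leaf 5 (neighbor: 3).
Step 2: current leaves = {6,9}. Remove leaf 6 (neighbor: 2).
Step 3: current leaves = {2,9}. Remove leaf 2 (neighbor: 1).
Step 4: current leaves = {1,9}. Remove leaf 1 (neighbor: 7).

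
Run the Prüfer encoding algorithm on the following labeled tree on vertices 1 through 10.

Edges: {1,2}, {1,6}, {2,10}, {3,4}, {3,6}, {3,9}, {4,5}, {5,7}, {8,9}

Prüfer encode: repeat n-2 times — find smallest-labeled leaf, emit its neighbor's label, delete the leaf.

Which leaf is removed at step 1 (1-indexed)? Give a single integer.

Step 1: current leaves = {7,8,10}. Remove leaf 7 (neighbor: 5).

Answer: 7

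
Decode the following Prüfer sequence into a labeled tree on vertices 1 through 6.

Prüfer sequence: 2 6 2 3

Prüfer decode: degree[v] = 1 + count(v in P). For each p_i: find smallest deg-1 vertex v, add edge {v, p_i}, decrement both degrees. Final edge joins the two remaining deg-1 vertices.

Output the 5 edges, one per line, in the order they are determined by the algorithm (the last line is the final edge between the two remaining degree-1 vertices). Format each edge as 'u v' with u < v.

Answer: 1 2
4 6
2 5
2 3
3 6

Derivation:
Initial degrees: {1:1, 2:3, 3:2, 4:1, 5:1, 6:2}
Step 1: smallest deg-1 vertex = 1, p_1 = 2. Add edge {1,2}. Now deg[1]=0, deg[2]=2.
Step 2: smallest deg-1 vertex = 4, p_2 = 6. Add edge {4,6}. Now deg[4]=0, deg[6]=1.
Step 3: smallest deg-1 vertex = 5, p_3 = 2. Add edge {2,5}. Now deg[5]=0, deg[2]=1.
Step 4: smallest deg-1 vertex = 2, p_4 = 3. Add edge {2,3}. Now deg[2]=0, deg[3]=1.
Final: two remaining deg-1 vertices are 3, 6. Add edge {3,6}.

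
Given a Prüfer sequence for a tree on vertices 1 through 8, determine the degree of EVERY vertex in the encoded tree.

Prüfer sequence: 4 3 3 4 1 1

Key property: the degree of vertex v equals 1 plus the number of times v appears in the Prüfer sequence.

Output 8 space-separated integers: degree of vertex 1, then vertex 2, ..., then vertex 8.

Answer: 3 1 3 3 1 1 1 1

Derivation:
p_1 = 4: count[4] becomes 1
p_2 = 3: count[3] becomes 1
p_3 = 3: count[3] becomes 2
p_4 = 4: count[4] becomes 2
p_5 = 1: count[1] becomes 1
p_6 = 1: count[1] becomes 2
Degrees (1 + count): deg[1]=1+2=3, deg[2]=1+0=1, deg[3]=1+2=3, deg[4]=1+2=3, deg[5]=1+0=1, deg[6]=1+0=1, deg[7]=1+0=1, deg[8]=1+0=1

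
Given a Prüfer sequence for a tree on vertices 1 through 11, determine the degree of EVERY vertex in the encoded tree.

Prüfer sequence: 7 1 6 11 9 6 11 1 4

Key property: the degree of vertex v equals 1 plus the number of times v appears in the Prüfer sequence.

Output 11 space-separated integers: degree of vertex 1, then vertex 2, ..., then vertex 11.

Answer: 3 1 1 2 1 3 2 1 2 1 3

Derivation:
p_1 = 7: count[7] becomes 1
p_2 = 1: count[1] becomes 1
p_3 = 6: count[6] becomes 1
p_4 = 11: count[11] becomes 1
p_5 = 9: count[9] becomes 1
p_6 = 6: count[6] becomes 2
p_7 = 11: count[11] becomes 2
p_8 = 1: count[1] becomes 2
p_9 = 4: count[4] becomes 1
Degrees (1 + count): deg[1]=1+2=3, deg[2]=1+0=1, deg[3]=1+0=1, deg[4]=1+1=2, deg[5]=1+0=1, deg[6]=1+2=3, deg[7]=1+1=2, deg[8]=1+0=1, deg[9]=1+1=2, deg[10]=1+0=1, deg[11]=1+2=3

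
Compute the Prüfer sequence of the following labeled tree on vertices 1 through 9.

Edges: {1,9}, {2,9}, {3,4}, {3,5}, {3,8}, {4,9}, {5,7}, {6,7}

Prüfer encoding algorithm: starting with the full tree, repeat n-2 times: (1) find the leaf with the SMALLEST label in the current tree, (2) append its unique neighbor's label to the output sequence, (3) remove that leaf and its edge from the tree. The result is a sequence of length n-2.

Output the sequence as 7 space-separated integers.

Answer: 9 9 7 5 3 3 4

Derivation:
Step 1: leaves = {1,2,6,8}. Remove smallest leaf 1, emit neighbor 9.
Step 2: leaves = {2,6,8}. Remove smallest leaf 2, emit neighbor 9.
Step 3: leaves = {6,8,9}. Remove smallest leaf 6, emit neighbor 7.
Step 4: leaves = {7,8,9}. Remove smallest leaf 7, emit neighbor 5.
Step 5: leaves = {5,8,9}. Remove smallest leaf 5, emit neighbor 3.
Step 6: leaves = {8,9}. Remove smallest leaf 8, emit neighbor 3.
Step 7: leaves = {3,9}. Remove smallest leaf 3, emit neighbor 4.
Done: 2 vertices remain (4, 9). Sequence = [9 9 7 5 3 3 4]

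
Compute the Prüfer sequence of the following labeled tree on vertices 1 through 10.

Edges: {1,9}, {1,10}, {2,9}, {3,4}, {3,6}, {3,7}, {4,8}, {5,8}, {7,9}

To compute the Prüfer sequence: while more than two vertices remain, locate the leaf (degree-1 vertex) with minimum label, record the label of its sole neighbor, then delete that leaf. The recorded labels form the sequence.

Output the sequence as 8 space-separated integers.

Step 1: leaves = {2,5,6,10}. Remove smallest leaf 2, emit neighbor 9.
Step 2: leaves = {5,6,10}. Remove smallest leaf 5, emit neighbor 8.
Step 3: leaves = {6,8,10}. Remove smallest leaf 6, emit neighbor 3.
Step 4: leaves = {8,10}. Remove smallest leaf 8, emit neighbor 4.
Step 5: leaves = {4,10}. Remove smallest leaf 4, emit neighbor 3.
Step 6: leaves = {3,10}. Remove smallest leaf 3, emit neighbor 7.
Step 7: leaves = {7,10}. Remove smallest leaf 7, emit neighbor 9.
Step 8: leaves = {9,10}. Remove smallest leaf 9, emit neighbor 1.
Done: 2 vertices remain (1, 10). Sequence = [9 8 3 4 3 7 9 1]

Answer: 9 8 3 4 3 7 9 1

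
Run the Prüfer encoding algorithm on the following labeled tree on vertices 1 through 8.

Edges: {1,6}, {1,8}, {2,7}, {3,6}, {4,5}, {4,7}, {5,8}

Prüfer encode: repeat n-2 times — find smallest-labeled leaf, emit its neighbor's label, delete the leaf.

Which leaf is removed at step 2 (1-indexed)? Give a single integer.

Step 1: current leaves = {2,3}. Remove leaf 2 (neighbor: 7).
Step 2: current leaves = {3,7}. Remove leaf 3 (neighbor: 6).

Answer: 3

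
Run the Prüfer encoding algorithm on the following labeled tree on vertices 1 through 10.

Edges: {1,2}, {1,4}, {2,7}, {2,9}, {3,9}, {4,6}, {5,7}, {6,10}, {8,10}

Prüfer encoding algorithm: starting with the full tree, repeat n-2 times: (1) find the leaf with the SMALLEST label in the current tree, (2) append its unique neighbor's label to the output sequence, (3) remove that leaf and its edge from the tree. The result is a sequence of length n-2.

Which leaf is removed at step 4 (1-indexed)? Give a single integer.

Answer: 8

Derivation:
Step 1: current leaves = {3,5,8}. Remove leaf 3 (neighbor: 9).
Step 2: current leaves = {5,8,9}. Remove leaf 5 (neighbor: 7).
Step 3: current leaves = {7,8,9}. Remove leaf 7 (neighbor: 2).
Step 4: current leaves = {8,9}. Remove leaf 8 (neighbor: 10).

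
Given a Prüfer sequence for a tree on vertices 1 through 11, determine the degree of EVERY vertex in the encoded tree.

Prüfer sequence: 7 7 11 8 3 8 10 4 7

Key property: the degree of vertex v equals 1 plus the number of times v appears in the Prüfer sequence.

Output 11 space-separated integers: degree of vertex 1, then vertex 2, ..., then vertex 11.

Answer: 1 1 2 2 1 1 4 3 1 2 2

Derivation:
p_1 = 7: count[7] becomes 1
p_2 = 7: count[7] becomes 2
p_3 = 11: count[11] becomes 1
p_4 = 8: count[8] becomes 1
p_5 = 3: count[3] becomes 1
p_6 = 8: count[8] becomes 2
p_7 = 10: count[10] becomes 1
p_8 = 4: count[4] becomes 1
p_9 = 7: count[7] becomes 3
Degrees (1 + count): deg[1]=1+0=1, deg[2]=1+0=1, deg[3]=1+1=2, deg[4]=1+1=2, deg[5]=1+0=1, deg[6]=1+0=1, deg[7]=1+3=4, deg[8]=1+2=3, deg[9]=1+0=1, deg[10]=1+1=2, deg[11]=1+1=2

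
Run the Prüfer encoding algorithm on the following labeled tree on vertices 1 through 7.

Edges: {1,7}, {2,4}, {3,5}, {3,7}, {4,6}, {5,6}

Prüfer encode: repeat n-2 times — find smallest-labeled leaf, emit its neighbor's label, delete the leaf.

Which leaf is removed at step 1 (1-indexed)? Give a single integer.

Answer: 1

Derivation:
Step 1: current leaves = {1,2}. Remove leaf 1 (neighbor: 7).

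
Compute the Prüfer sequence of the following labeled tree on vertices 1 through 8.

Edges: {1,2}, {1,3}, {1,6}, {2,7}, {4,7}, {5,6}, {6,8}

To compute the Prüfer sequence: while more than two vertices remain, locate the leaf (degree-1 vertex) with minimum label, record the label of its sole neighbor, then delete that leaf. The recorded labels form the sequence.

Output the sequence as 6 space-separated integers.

Step 1: leaves = {3,4,5,8}. Remove smallest leaf 3, emit neighbor 1.
Step 2: leaves = {4,5,8}. Remove smallest leaf 4, emit neighbor 7.
Step 3: leaves = {5,7,8}. Remove smallest leaf 5, emit neighbor 6.
Step 4: leaves = {7,8}. Remove smallest leaf 7, emit neighbor 2.
Step 5: leaves = {2,8}. Remove smallest leaf 2, emit neighbor 1.
Step 6: leaves = {1,8}. Remove smallest leaf 1, emit neighbor 6.
Done: 2 vertices remain (6, 8). Sequence = [1 7 6 2 1 6]

Answer: 1 7 6 2 1 6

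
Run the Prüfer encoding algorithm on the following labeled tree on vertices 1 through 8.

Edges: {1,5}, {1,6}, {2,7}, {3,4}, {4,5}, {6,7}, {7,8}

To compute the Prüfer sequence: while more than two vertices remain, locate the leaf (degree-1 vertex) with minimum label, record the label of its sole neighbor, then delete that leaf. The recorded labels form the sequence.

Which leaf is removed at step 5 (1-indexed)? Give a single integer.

Answer: 1

Derivation:
Step 1: current leaves = {2,3,8}. Remove leaf 2 (neighbor: 7).
Step 2: current leaves = {3,8}. Remove leaf 3 (neighbor: 4).
Step 3: current leaves = {4,8}. Remove leaf 4 (neighbor: 5).
Step 4: current leaves = {5,8}. Remove leaf 5 (neighbor: 1).
Step 5: current leaves = {1,8}. Remove leaf 1 (neighbor: 6).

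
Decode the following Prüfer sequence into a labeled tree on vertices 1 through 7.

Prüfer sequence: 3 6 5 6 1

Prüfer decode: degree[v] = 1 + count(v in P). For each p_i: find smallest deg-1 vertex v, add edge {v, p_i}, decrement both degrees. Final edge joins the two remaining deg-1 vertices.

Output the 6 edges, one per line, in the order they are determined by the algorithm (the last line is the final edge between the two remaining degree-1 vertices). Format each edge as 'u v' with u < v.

Answer: 2 3
3 6
4 5
5 6
1 6
1 7

Derivation:
Initial degrees: {1:2, 2:1, 3:2, 4:1, 5:2, 6:3, 7:1}
Step 1: smallest deg-1 vertex = 2, p_1 = 3. Add edge {2,3}. Now deg[2]=0, deg[3]=1.
Step 2: smallest deg-1 vertex = 3, p_2 = 6. Add edge {3,6}. Now deg[3]=0, deg[6]=2.
Step 3: smallest deg-1 vertex = 4, p_3 = 5. Add edge {4,5}. Now deg[4]=0, deg[5]=1.
Step 4: smallest deg-1 vertex = 5, p_4 = 6. Add edge {5,6}. Now deg[5]=0, deg[6]=1.
Step 5: smallest deg-1 vertex = 6, p_5 = 1. Add edge {1,6}. Now deg[6]=0, deg[1]=1.
Final: two remaining deg-1 vertices are 1, 7. Add edge {1,7}.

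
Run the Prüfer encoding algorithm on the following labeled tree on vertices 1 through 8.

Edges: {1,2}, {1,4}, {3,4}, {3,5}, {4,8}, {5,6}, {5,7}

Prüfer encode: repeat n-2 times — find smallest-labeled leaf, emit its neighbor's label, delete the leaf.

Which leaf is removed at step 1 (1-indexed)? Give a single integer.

Step 1: current leaves = {2,6,7,8}. Remove leaf 2 (neighbor: 1).

Answer: 2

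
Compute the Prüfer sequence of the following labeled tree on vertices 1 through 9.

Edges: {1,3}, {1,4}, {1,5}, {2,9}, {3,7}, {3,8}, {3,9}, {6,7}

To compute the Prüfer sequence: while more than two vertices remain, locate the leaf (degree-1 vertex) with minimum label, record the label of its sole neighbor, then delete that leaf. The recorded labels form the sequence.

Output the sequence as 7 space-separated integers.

Answer: 9 1 1 3 7 3 3

Derivation:
Step 1: leaves = {2,4,5,6,8}. Remove smallest leaf 2, emit neighbor 9.
Step 2: leaves = {4,5,6,8,9}. Remove smallest leaf 4, emit neighbor 1.
Step 3: leaves = {5,6,8,9}. Remove smallest leaf 5, emit neighbor 1.
Step 4: leaves = {1,6,8,9}. Remove smallest leaf 1, emit neighbor 3.
Step 5: leaves = {6,8,9}. Remove smallest leaf 6, emit neighbor 7.
Step 6: leaves = {7,8,9}. Remove smallest leaf 7, emit neighbor 3.
Step 7: leaves = {8,9}. Remove smallest leaf 8, emit neighbor 3.
Done: 2 vertices remain (3, 9). Sequence = [9 1 1 3 7 3 3]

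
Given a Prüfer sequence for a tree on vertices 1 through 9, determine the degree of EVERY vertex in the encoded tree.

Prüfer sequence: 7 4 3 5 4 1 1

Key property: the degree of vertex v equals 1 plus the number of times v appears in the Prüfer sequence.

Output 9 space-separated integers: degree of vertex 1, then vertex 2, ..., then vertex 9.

Answer: 3 1 2 3 2 1 2 1 1

Derivation:
p_1 = 7: count[7] becomes 1
p_2 = 4: count[4] becomes 1
p_3 = 3: count[3] becomes 1
p_4 = 5: count[5] becomes 1
p_5 = 4: count[4] becomes 2
p_6 = 1: count[1] becomes 1
p_7 = 1: count[1] becomes 2
Degrees (1 + count): deg[1]=1+2=3, deg[2]=1+0=1, deg[3]=1+1=2, deg[4]=1+2=3, deg[5]=1+1=2, deg[6]=1+0=1, deg[7]=1+1=2, deg[8]=1+0=1, deg[9]=1+0=1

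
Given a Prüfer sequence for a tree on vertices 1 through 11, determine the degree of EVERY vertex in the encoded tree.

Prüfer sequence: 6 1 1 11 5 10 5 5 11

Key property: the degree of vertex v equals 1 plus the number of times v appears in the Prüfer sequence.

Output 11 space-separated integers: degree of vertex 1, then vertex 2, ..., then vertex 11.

p_1 = 6: count[6] becomes 1
p_2 = 1: count[1] becomes 1
p_3 = 1: count[1] becomes 2
p_4 = 11: count[11] becomes 1
p_5 = 5: count[5] becomes 1
p_6 = 10: count[10] becomes 1
p_7 = 5: count[5] becomes 2
p_8 = 5: count[5] becomes 3
p_9 = 11: count[11] becomes 2
Degrees (1 + count): deg[1]=1+2=3, deg[2]=1+0=1, deg[3]=1+0=1, deg[4]=1+0=1, deg[5]=1+3=4, deg[6]=1+1=2, deg[7]=1+0=1, deg[8]=1+0=1, deg[9]=1+0=1, deg[10]=1+1=2, deg[11]=1+2=3

Answer: 3 1 1 1 4 2 1 1 1 2 3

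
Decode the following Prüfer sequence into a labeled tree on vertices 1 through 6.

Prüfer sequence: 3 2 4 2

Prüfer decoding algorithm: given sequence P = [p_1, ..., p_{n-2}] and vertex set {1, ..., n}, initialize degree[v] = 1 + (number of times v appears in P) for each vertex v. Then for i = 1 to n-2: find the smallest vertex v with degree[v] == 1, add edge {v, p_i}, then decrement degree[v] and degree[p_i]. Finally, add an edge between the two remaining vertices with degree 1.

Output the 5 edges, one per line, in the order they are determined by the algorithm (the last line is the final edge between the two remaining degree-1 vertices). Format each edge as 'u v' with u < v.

Initial degrees: {1:1, 2:3, 3:2, 4:2, 5:1, 6:1}
Step 1: smallest deg-1 vertex = 1, p_1 = 3. Add edge {1,3}. Now deg[1]=0, deg[3]=1.
Step 2: smallest deg-1 vertex = 3, p_2 = 2. Add edge {2,3}. Now deg[3]=0, deg[2]=2.
Step 3: smallest deg-1 vertex = 5, p_3 = 4. Add edge {4,5}. Now deg[5]=0, deg[4]=1.
Step 4: smallest deg-1 vertex = 4, p_4 = 2. Add edge {2,4}. Now deg[4]=0, deg[2]=1.
Final: two remaining deg-1 vertices are 2, 6. Add edge {2,6}.

Answer: 1 3
2 3
4 5
2 4
2 6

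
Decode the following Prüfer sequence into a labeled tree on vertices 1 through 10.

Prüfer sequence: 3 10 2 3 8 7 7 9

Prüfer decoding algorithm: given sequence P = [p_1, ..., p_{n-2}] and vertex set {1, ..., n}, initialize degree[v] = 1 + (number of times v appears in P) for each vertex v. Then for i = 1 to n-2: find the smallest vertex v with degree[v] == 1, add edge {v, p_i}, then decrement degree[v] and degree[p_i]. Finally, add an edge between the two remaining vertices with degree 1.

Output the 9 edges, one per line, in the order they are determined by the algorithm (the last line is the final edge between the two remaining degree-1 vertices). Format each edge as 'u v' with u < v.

Initial degrees: {1:1, 2:2, 3:3, 4:1, 5:1, 6:1, 7:3, 8:2, 9:2, 10:2}
Step 1: smallest deg-1 vertex = 1, p_1 = 3. Add edge {1,3}. Now deg[1]=0, deg[3]=2.
Step 2: smallest deg-1 vertex = 4, p_2 = 10. Add edge {4,10}. Now deg[4]=0, deg[10]=1.
Step 3: smallest deg-1 vertex = 5, p_3 = 2. Add edge {2,5}. Now deg[5]=0, deg[2]=1.
Step 4: smallest deg-1 vertex = 2, p_4 = 3. Add edge {2,3}. Now deg[2]=0, deg[3]=1.
Step 5: smallest deg-1 vertex = 3, p_5 = 8. Add edge {3,8}. Now deg[3]=0, deg[8]=1.
Step 6: smallest deg-1 vertex = 6, p_6 = 7. Add edge {6,7}. Now deg[6]=0, deg[7]=2.
Step 7: smallest deg-1 vertex = 8, p_7 = 7. Add edge {7,8}. Now deg[8]=0, deg[7]=1.
Step 8: smallest deg-1 vertex = 7, p_8 = 9. Add edge {7,9}. Now deg[7]=0, deg[9]=1.
Final: two remaining deg-1 vertices are 9, 10. Add edge {9,10}.

Answer: 1 3
4 10
2 5
2 3
3 8
6 7
7 8
7 9
9 10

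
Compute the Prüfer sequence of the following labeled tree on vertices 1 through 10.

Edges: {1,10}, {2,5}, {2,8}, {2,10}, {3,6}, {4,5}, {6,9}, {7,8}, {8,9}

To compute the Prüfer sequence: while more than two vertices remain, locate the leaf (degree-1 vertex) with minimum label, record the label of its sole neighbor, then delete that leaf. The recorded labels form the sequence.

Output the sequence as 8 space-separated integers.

Answer: 10 6 5 2 9 8 8 2

Derivation:
Step 1: leaves = {1,3,4,7}. Remove smallest leaf 1, emit neighbor 10.
Step 2: leaves = {3,4,7,10}. Remove smallest leaf 3, emit neighbor 6.
Step 3: leaves = {4,6,7,10}. Remove smallest leaf 4, emit neighbor 5.
Step 4: leaves = {5,6,7,10}. Remove smallest leaf 5, emit neighbor 2.
Step 5: leaves = {6,7,10}. Remove smallest leaf 6, emit neighbor 9.
Step 6: leaves = {7,9,10}. Remove smallest leaf 7, emit neighbor 8.
Step 7: leaves = {9,10}. Remove smallest leaf 9, emit neighbor 8.
Step 8: leaves = {8,10}. Remove smallest leaf 8, emit neighbor 2.
Done: 2 vertices remain (2, 10). Sequence = [10 6 5 2 9 8 8 2]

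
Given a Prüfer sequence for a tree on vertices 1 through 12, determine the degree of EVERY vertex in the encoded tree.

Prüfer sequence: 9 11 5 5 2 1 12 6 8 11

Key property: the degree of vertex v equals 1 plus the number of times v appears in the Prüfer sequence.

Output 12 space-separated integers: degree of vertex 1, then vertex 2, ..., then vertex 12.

Answer: 2 2 1 1 3 2 1 2 2 1 3 2

Derivation:
p_1 = 9: count[9] becomes 1
p_2 = 11: count[11] becomes 1
p_3 = 5: count[5] becomes 1
p_4 = 5: count[5] becomes 2
p_5 = 2: count[2] becomes 1
p_6 = 1: count[1] becomes 1
p_7 = 12: count[12] becomes 1
p_8 = 6: count[6] becomes 1
p_9 = 8: count[8] becomes 1
p_10 = 11: count[11] becomes 2
Degrees (1 + count): deg[1]=1+1=2, deg[2]=1+1=2, deg[3]=1+0=1, deg[4]=1+0=1, deg[5]=1+2=3, deg[6]=1+1=2, deg[7]=1+0=1, deg[8]=1+1=2, deg[9]=1+1=2, deg[10]=1+0=1, deg[11]=1+2=3, deg[12]=1+1=2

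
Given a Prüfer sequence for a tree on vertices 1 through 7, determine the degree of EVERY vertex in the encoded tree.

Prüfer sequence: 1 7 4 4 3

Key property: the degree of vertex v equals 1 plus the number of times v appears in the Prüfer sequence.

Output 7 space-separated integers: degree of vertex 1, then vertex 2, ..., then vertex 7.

Answer: 2 1 2 3 1 1 2

Derivation:
p_1 = 1: count[1] becomes 1
p_2 = 7: count[7] becomes 1
p_3 = 4: count[4] becomes 1
p_4 = 4: count[4] becomes 2
p_5 = 3: count[3] becomes 1
Degrees (1 + count): deg[1]=1+1=2, deg[2]=1+0=1, deg[3]=1+1=2, deg[4]=1+2=3, deg[5]=1+0=1, deg[6]=1+0=1, deg[7]=1+1=2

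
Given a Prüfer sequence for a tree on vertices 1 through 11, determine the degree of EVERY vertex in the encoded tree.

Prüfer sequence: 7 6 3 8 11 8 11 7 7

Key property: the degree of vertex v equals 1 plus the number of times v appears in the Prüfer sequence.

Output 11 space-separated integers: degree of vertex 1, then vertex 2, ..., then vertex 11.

Answer: 1 1 2 1 1 2 4 3 1 1 3

Derivation:
p_1 = 7: count[7] becomes 1
p_2 = 6: count[6] becomes 1
p_3 = 3: count[3] becomes 1
p_4 = 8: count[8] becomes 1
p_5 = 11: count[11] becomes 1
p_6 = 8: count[8] becomes 2
p_7 = 11: count[11] becomes 2
p_8 = 7: count[7] becomes 2
p_9 = 7: count[7] becomes 3
Degrees (1 + count): deg[1]=1+0=1, deg[2]=1+0=1, deg[3]=1+1=2, deg[4]=1+0=1, deg[5]=1+0=1, deg[6]=1+1=2, deg[7]=1+3=4, deg[8]=1+2=3, deg[9]=1+0=1, deg[10]=1+0=1, deg[11]=1+2=3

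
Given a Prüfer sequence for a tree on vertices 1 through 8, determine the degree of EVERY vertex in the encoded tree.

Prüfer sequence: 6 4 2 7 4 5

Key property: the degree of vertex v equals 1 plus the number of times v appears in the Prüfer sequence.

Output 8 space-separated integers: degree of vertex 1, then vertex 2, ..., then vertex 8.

p_1 = 6: count[6] becomes 1
p_2 = 4: count[4] becomes 1
p_3 = 2: count[2] becomes 1
p_4 = 7: count[7] becomes 1
p_5 = 4: count[4] becomes 2
p_6 = 5: count[5] becomes 1
Degrees (1 + count): deg[1]=1+0=1, deg[2]=1+1=2, deg[3]=1+0=1, deg[4]=1+2=3, deg[5]=1+1=2, deg[6]=1+1=2, deg[7]=1+1=2, deg[8]=1+0=1

Answer: 1 2 1 3 2 2 2 1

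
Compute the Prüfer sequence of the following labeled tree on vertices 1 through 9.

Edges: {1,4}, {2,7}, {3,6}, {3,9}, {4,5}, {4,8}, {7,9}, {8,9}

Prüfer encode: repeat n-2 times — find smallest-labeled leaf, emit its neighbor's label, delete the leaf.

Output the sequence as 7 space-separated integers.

Answer: 4 7 4 8 3 9 9

Derivation:
Step 1: leaves = {1,2,5,6}. Remove smallest leaf 1, emit neighbor 4.
Step 2: leaves = {2,5,6}. Remove smallest leaf 2, emit neighbor 7.
Step 3: leaves = {5,6,7}. Remove smallest leaf 5, emit neighbor 4.
Step 4: leaves = {4,6,7}. Remove smallest leaf 4, emit neighbor 8.
Step 5: leaves = {6,7,8}. Remove smallest leaf 6, emit neighbor 3.
Step 6: leaves = {3,7,8}. Remove smallest leaf 3, emit neighbor 9.
Step 7: leaves = {7,8}. Remove smallest leaf 7, emit neighbor 9.
Done: 2 vertices remain (8, 9). Sequence = [4 7 4 8 3 9 9]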